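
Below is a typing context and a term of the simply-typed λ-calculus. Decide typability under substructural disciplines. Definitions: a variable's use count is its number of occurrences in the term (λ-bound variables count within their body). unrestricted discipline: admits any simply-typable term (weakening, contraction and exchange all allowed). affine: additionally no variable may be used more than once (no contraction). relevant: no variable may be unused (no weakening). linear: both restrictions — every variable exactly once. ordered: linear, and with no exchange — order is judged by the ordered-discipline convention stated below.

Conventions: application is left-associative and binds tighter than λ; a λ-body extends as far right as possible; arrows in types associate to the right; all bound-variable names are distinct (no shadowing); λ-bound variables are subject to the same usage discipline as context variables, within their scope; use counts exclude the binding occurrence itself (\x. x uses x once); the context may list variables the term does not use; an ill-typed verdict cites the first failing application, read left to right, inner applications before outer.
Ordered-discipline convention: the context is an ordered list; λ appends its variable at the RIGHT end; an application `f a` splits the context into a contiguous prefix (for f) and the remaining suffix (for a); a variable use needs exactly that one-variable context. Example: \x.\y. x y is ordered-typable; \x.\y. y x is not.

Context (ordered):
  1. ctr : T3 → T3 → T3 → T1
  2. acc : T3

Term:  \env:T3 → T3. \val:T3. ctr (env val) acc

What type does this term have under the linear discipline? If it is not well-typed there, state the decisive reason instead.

term : (T3 → T3) → T3 → T3 → T1
usage: ctr: 1×, acc: 1×, env (bound): 1×, val (bound): 1×
left-to-right use order: ctr, env, val, acc
typing: ✓ — (T3 → T3) → T3 → T3 → T1
per-discipline verdicts: ordered ✗, linear ✓, affine ✓, relevant ✓, unrestricted ✓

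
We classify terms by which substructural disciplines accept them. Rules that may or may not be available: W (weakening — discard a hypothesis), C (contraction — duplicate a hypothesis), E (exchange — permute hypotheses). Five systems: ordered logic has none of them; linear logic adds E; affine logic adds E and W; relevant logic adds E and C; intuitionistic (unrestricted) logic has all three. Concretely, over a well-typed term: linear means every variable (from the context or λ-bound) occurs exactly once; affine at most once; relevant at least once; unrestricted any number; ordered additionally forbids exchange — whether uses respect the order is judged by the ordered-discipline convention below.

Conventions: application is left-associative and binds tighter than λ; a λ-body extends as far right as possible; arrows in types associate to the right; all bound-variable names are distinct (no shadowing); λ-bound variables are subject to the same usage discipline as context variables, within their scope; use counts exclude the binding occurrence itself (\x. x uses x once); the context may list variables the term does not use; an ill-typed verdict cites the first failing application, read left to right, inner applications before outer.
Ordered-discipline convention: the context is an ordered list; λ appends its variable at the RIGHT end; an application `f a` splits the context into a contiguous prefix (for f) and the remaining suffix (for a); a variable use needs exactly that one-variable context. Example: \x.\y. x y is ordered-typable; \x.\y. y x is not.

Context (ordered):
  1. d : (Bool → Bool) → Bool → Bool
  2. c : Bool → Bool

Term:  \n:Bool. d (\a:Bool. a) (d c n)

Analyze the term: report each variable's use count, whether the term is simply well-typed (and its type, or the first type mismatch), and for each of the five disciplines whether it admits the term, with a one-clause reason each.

counts: d: 2, c: 1, n [bound]: 1, a [bound]: 1
uses in reading order: d, a, d, c, n
typing: well-typed — term : Bool → Bool
ordered: ✗, uses contraction: d ×2
linear: ✗, uses contraction: d ×2
affine: ✗, uses contraction: d ×2
relevant: ✓, every one of d, c, n, a appears
unrestricted: ✓, type-checks (Bool → Bool) and nothing is barred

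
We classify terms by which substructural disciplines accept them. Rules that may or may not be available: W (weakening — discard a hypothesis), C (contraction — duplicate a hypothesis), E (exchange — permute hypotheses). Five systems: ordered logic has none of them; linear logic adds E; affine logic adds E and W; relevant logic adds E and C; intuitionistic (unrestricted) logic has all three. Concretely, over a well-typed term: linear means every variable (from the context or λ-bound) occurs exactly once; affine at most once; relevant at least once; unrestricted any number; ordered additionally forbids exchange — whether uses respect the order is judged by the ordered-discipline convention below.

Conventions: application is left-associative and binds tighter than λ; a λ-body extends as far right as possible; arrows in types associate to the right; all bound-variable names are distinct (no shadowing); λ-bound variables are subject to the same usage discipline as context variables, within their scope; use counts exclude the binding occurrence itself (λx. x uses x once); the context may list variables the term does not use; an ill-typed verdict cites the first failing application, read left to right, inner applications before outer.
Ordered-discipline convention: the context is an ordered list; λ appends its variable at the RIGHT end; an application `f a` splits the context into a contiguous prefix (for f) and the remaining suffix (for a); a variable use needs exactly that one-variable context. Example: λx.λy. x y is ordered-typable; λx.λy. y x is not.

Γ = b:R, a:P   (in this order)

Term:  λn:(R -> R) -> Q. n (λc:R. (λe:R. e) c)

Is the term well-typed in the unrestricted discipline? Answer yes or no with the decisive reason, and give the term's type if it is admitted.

yes — well-typed at ((R -> R) -> Q) -> Q; no restrictions here; term : ((R -> R) -> Q) -> Q
use counts: b ×0; a ×0; n (bound) ×1; c (bound) ×1; e (bound) ×1
left-to-right use order: n, e, c
typing: well-typed at ((R -> R) -> Q) -> Q
per-discipline verdicts: ordered ✗ | linear ✗ | affine ✓ | relevant ✗ | unrestricted ✓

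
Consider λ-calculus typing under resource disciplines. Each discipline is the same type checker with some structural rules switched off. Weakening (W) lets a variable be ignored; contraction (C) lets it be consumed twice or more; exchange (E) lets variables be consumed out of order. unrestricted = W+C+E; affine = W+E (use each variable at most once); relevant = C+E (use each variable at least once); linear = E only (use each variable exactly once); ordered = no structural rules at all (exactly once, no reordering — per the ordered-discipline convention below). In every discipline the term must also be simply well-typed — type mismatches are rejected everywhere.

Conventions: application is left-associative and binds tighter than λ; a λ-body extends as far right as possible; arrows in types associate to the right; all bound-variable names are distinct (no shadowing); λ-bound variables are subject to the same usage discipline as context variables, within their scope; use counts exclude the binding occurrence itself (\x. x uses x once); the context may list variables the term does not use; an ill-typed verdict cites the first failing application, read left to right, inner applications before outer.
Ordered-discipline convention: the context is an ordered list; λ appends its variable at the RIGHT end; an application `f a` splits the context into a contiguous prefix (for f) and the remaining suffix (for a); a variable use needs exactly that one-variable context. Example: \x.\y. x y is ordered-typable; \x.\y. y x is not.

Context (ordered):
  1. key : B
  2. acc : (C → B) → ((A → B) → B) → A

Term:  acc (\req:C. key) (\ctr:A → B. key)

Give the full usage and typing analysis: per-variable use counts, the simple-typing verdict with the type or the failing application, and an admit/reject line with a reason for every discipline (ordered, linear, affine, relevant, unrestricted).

counts: key: 2×, acc: 1×, req (bound): 0×, ctr (bound): 0×
order of uses: acc, key, key
typing: well-typed — term : A
ordered: ✗, key ×2 used more than once (contraction); req, ctr never used (weakening)
linear: ✗, key ×2 used more than once (contraction); req, ctr never used (weakening)
affine: ✗, key ×2 used more than once (contraction)
relevant: ✗, req, ctr never used (weakening)
unrestricted: ✓, type-checks (A) and nothing is barred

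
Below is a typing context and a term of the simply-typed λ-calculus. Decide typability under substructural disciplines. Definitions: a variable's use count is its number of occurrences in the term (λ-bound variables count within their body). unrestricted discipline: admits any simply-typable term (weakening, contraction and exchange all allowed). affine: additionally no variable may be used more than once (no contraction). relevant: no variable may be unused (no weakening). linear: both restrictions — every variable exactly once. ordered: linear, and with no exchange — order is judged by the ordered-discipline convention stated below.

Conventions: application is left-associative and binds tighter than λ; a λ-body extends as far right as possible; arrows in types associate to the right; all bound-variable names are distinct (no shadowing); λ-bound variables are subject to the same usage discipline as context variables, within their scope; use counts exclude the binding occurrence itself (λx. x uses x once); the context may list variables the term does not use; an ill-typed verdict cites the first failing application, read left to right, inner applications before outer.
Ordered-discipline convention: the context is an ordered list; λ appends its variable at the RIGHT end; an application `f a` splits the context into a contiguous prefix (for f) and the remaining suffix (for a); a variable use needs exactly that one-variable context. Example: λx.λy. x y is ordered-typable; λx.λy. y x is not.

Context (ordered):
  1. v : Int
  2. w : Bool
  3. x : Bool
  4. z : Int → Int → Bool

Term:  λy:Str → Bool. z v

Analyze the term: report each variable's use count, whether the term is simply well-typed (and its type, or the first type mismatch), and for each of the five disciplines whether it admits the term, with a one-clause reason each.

use counts: v=1, w=0, x=0, z=1, y [bound]=0
uses in reading order: z, v
typing: the term checks, with type (Str → Bool) → Int → Bool
ordered ✗ (unused: w, x, y — weakening required)
linear ✗ (unused: w, x, y — weakening required)
affine ✓ (v, w, x, z, y: no repeats, contraction unneeded)
relevant ✗ (unused: w, x, y — weakening required)
unrestricted ✓ (well-typed at (Str → Bool) → Int → Bool; no restrictions here)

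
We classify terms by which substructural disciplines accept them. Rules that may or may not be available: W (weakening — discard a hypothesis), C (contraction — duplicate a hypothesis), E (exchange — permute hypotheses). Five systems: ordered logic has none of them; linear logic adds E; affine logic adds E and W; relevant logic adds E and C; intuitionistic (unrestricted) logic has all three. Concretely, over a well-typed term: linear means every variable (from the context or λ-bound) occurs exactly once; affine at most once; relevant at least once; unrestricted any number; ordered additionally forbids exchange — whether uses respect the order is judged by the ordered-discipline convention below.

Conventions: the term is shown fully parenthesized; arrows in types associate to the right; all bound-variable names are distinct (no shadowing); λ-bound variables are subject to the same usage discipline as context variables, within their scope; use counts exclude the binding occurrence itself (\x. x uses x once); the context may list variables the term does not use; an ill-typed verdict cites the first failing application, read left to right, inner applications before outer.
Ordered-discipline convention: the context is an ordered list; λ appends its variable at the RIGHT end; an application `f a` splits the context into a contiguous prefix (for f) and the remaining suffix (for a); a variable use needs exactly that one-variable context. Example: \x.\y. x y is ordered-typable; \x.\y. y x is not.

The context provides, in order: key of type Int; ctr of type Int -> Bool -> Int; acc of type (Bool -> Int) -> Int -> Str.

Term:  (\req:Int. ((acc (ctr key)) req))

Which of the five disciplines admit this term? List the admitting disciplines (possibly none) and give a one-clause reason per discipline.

accepted by: linear, affine, relevant, unrestricted
use counts: key=1; ctr=1; acc=1; req (λ-bound)=1
order of uses: acc, ctr, key, req
typing: ✓ — Int -> Str
ordered: ✗ — no ordered split (uses run acc, ctr, key, req)
linear: ✓ — single use per variable (key, ctr, acc, req)
affine: ✓ — none of key, ctr, acc, req used more than once
relevant: ✓ — every one of key, ctr, acc, req appears
unrestricted: ✓ — typability at Int -> Str is all that's needed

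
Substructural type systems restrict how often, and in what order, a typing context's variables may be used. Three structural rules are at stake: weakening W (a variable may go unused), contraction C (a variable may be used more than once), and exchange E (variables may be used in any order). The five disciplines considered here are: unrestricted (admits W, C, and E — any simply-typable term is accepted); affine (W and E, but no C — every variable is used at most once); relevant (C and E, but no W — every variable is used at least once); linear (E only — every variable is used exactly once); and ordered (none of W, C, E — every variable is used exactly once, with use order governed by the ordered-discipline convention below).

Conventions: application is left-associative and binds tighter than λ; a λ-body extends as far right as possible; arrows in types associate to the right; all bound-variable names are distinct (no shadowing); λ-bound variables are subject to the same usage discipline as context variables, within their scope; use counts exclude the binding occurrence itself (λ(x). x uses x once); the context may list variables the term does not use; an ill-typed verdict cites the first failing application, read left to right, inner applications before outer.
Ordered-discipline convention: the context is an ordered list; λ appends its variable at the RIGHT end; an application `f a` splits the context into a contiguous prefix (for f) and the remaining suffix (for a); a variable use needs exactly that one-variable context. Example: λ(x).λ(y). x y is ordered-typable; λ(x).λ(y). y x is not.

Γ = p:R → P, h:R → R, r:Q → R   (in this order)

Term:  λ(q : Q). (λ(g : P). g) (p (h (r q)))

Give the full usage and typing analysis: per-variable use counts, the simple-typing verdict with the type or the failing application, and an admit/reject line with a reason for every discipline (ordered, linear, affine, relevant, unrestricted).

variable uses: p ×1, h ×1, r ×1, q (λ-bound) ×1, g (λ-bound) ×1
use order (left to right): g, p, h, r, q
typing: well-typed at Q → P
ordered: ✓, p, h, r, q, g once each; derivable with no W/C/E
linear: ✓, single use per variable (p, h, r, q, g)
affine: ✓, none of p, h, r, q, g used more than once
relevant: ✓, none of p, h, r, q, g goes unused
unrestricted: ✓, type-checks (Q → P) and nothing is barred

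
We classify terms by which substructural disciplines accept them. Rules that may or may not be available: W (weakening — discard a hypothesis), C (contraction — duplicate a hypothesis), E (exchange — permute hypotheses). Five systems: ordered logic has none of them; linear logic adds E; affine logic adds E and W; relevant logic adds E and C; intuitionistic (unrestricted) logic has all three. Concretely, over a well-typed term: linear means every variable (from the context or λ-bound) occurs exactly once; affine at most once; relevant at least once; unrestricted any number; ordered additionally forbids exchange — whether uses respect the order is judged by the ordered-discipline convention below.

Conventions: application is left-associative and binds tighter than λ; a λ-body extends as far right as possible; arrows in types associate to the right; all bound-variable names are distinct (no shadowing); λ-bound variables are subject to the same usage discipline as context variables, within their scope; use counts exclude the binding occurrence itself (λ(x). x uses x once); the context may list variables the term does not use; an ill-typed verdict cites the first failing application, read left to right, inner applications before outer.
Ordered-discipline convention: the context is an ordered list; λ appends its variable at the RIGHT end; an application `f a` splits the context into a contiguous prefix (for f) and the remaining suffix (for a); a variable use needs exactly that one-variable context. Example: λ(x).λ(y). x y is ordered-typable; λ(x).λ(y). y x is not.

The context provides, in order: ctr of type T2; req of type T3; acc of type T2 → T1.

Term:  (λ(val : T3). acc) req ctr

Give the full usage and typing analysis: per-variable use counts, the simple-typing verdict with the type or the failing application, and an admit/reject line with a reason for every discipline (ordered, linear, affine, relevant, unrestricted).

variable uses: ctr: 1, req: 1, acc: 1, val (λ-bound): 0
use order (left to right): acc, req, ctr
typing: well-typed — term : T1
ordered: ✗, val left unused
linear: ✗, val left unused
affine: ✓, at most one use each (ctr, req, acc, val)
relevant: ✗, val left unused
unrestricted: ✓, simply typable at T1; W, C, E all held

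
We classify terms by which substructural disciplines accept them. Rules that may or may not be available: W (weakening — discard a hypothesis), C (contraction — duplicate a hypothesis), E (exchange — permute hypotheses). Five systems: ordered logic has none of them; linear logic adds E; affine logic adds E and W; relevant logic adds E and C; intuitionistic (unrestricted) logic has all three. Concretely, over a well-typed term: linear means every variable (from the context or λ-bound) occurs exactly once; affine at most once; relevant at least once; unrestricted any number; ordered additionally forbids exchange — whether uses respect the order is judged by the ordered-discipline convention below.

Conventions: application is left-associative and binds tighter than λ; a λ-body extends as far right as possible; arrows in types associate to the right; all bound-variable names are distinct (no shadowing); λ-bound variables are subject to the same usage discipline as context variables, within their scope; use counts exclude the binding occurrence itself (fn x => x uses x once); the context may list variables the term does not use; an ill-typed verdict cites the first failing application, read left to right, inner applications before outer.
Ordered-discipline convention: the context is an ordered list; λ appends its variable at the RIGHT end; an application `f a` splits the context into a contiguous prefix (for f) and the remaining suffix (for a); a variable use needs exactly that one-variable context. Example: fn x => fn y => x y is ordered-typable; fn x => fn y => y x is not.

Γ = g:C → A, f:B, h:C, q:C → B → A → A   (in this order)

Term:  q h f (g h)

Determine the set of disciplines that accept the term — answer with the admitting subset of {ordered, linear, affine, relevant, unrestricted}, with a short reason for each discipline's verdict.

accepted by: relevant, unrestricted
counts: g: 1×, f: 1×, h: 2×, q: 1×
uses in reading order: q, h, f, g, h
typing: ✓ — A
ordered ✗ (repeated use of h ×2)
linear ✗ (repeated use of h ×2)
affine ✗ (repeated use of h ×2)
relevant ✓ (none of g, f, h, q goes unused)
unrestricted ✓ (typability at A is all that's needed)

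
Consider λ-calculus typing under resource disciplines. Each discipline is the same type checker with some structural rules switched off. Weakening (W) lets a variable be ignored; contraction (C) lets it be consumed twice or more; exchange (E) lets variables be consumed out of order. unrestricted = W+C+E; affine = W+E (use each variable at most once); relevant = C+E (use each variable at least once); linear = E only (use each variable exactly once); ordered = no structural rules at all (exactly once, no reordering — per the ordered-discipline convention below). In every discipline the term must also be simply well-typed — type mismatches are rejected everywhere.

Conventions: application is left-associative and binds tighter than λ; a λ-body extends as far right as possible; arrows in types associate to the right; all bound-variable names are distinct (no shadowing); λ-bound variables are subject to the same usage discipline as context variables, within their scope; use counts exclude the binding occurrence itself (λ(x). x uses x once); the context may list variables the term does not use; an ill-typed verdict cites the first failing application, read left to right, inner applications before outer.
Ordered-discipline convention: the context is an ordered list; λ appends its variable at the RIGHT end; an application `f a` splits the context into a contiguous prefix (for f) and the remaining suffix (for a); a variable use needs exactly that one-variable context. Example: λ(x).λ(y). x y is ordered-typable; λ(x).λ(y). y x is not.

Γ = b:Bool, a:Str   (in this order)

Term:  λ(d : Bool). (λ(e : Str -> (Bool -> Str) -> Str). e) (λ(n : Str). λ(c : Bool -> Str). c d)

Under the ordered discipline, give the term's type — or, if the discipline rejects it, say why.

not well-typed under ordered — needs weakening: b, a, n unused
variable uses: b: 0×; a: 0×; d (bound): 1×; e (bound): 1×; n (bound): 0×; c (bound): 1×
left-to-right use order: e, c, d
typing: well-typed — term : Bool -> Str -> (Bool -> Str) -> Str
summary: ordered ✗, linear ✗, affine ✓, relevant ✗, unrestricted ✓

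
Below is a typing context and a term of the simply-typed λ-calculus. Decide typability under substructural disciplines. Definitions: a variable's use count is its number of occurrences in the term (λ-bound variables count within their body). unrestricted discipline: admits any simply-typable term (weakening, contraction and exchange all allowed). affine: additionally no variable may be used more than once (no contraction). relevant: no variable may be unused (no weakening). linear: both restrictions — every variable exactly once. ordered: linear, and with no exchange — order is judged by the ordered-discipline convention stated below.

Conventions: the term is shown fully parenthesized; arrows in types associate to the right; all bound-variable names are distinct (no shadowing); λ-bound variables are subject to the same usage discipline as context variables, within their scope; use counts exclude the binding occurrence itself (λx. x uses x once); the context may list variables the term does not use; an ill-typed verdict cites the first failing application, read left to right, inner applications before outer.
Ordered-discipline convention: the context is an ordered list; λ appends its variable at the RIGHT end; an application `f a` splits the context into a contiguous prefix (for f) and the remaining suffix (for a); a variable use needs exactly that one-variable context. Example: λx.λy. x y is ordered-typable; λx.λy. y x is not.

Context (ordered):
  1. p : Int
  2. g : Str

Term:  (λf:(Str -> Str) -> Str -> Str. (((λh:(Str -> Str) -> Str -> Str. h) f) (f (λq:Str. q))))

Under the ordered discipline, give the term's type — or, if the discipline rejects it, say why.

not well-typed under ordered — needs contraction — f ×2; unused: p, g — weakening required
counts: p: 0×, g: 0×, f (bound): 2×, h (bound): 1×, q (bound): 1×
use order (left to right): h, f, f, q
typing: ✓ — ((Str -> Str) -> Str -> Str) -> Str -> Str
across the five disciplines: ordered ✗, linear ✗, affine ✗, relevant ✗, unrestricted ✓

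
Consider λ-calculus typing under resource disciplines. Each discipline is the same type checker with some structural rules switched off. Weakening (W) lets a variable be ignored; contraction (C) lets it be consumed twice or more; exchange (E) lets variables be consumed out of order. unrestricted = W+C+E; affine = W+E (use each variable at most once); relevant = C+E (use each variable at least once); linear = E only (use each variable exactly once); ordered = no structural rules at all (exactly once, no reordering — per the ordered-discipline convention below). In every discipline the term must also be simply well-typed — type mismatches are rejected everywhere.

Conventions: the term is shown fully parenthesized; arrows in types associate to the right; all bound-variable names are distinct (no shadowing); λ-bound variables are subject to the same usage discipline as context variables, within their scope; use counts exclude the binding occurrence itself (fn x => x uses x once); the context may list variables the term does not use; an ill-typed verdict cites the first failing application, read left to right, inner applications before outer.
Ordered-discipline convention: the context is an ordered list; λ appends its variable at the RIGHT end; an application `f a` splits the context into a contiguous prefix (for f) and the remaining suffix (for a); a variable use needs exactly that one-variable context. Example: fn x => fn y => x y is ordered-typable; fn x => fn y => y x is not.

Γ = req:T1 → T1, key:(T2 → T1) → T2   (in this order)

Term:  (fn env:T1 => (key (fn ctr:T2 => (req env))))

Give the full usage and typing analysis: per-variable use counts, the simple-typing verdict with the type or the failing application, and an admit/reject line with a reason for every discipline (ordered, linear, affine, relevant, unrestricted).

counts: req ×1; key ×1; env (bound) ×1; ctr (bound) ×0
uses in reading order: key, req, env
typing: well-typed — term : T1 → T2
ordered ✗ (unused: ctr — weakening required)
linear ✗ (unused: ctr — weakening required)
affine ✓ (no duplicate uses among req, key, env, ctr)
relevant ✗ (unused: ctr — weakening required)
unrestricted ✓ (type-checks (T1 → T2) and nothing is barred)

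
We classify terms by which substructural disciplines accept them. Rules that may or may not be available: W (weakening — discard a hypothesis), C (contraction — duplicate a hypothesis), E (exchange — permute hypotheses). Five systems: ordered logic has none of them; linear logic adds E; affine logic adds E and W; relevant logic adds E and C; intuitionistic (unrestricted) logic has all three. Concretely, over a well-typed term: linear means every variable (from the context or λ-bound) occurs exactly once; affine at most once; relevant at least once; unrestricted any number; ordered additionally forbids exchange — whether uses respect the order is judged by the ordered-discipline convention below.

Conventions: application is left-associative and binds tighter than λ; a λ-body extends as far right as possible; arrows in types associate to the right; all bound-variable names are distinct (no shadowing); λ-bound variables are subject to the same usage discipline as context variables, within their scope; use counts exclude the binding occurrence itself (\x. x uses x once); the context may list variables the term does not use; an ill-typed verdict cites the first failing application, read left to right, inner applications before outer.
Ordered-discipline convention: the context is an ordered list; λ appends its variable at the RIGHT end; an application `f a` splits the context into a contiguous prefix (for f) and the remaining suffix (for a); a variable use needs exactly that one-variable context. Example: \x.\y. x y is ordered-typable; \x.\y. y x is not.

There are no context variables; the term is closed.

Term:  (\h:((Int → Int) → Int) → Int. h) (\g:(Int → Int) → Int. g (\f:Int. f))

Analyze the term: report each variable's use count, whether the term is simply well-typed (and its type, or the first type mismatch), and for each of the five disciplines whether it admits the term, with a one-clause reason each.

variable uses: h (λ-bound)=1; g (λ-bound)=1; f (λ-bound)=1
order of uses: h, g, f
typing: well-typed — term : ((Int → Int) → Int) → Int
ordered ✓ (single-use (h, g, f), ordered derivation ok)
linear ✓ (each of h, g, f used exactly once)
affine ✓ (at most one use each (h, g, f))
relevant ✓ (h, g, f: all used, weakening unneeded)
unrestricted ✓ (well-typed at ((Int → Int) → Int) → Int; no restrictions here)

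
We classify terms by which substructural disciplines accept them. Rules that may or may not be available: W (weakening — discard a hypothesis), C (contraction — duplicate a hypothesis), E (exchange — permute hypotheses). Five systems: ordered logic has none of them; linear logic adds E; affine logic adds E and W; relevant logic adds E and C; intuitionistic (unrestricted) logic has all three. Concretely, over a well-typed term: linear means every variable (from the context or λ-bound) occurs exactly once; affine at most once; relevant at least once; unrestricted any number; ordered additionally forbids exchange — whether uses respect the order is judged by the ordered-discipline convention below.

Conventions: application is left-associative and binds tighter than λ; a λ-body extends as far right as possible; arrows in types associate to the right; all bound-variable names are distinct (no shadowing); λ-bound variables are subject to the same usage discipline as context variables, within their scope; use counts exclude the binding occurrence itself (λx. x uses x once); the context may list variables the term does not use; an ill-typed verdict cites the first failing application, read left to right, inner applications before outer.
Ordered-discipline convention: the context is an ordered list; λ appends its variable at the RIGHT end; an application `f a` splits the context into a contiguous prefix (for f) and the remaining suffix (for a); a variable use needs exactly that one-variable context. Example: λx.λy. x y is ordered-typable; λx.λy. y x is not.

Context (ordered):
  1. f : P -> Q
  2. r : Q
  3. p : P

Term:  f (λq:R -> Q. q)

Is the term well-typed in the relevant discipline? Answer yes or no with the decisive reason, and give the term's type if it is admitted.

no — a type mismatch blocks all five
counts: f: 1; r: 0; p: 0; q (λ-bound): 1
order of uses: f, q
typing: ill-typed: an application expects P but receives (R -> Q) -> R -> Q
per-discipline verdicts: ordered ✗ · linear ✗ · affine ✗ · relevant ✗ · unrestricted ✗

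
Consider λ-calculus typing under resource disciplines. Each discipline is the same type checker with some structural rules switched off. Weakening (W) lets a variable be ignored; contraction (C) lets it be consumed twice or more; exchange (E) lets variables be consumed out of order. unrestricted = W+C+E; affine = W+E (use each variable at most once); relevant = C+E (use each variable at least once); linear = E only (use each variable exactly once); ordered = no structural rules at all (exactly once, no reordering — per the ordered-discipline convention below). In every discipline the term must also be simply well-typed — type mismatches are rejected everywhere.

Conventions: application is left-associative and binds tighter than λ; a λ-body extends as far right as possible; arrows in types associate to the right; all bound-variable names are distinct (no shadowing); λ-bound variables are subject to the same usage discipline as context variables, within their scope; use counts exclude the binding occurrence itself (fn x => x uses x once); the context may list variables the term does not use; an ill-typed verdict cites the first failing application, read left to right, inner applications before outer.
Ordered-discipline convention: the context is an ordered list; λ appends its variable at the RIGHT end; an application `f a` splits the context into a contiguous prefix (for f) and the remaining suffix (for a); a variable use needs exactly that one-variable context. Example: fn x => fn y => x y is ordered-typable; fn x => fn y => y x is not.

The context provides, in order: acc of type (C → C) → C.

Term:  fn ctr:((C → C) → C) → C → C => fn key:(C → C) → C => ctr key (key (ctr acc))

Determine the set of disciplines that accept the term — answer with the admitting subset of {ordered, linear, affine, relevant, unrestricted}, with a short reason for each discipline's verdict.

accepted by: relevant, unrestricted
use counts: acc: 1×, ctr (λ-bound): 2×, key (λ-bound): 2×
use order (left to right): ctr, key, key, ctr, acc
typing: the term checks, with type (((C → C) → C) → C → C) → ((C → C) → C) → C
ordered ✗ (uses contraction: ctr ×2, key ×2)
linear ✗ (uses contraction: ctr ×2, key ×2)
affine ✗ (uses contraction: ctr ×2, key ×2)
relevant ✓ (at least one use each (acc, ctr, key))
unrestricted ✓ (simply typable at (((C → C) → C) → C → C) → ((C → C) → C) → C; W, C, E all held)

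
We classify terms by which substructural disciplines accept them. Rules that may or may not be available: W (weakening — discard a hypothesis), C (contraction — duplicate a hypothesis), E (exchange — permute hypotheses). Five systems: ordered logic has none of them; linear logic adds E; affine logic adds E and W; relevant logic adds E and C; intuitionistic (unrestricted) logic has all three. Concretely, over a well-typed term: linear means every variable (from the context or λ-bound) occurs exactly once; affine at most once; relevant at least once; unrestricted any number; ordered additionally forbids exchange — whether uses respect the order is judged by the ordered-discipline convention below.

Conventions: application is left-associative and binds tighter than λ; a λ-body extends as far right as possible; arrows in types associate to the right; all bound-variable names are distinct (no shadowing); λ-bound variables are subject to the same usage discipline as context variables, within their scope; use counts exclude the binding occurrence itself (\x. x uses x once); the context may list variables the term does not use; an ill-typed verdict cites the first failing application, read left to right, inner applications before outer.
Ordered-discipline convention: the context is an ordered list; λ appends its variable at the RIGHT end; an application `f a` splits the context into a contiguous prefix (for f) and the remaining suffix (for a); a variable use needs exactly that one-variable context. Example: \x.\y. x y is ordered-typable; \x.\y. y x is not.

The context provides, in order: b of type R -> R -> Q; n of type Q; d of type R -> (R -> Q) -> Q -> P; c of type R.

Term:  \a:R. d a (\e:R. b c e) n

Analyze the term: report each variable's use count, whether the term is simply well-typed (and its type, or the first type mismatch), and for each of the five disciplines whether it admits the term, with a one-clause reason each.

variable uses: b=1, n=1, d=1, c=1, a [bound]=1, e [bound]=1
use order (left to right): d, a, b, c, e, n
typing: ✓ — R -> P
ordered: ✗ — no ordered split (uses run d, a, b, c, e, n)
linear: ✓ — exactly-once usage across b, n, d, c, a, e
affine: ✓ — b, n, d, c, a, e: no repeats, contraction unneeded
relevant: ✓ — b, n, d, c, a, e: all used, weakening unneeded
unrestricted: ✓ — type-checks (R -> P) and nothing is barred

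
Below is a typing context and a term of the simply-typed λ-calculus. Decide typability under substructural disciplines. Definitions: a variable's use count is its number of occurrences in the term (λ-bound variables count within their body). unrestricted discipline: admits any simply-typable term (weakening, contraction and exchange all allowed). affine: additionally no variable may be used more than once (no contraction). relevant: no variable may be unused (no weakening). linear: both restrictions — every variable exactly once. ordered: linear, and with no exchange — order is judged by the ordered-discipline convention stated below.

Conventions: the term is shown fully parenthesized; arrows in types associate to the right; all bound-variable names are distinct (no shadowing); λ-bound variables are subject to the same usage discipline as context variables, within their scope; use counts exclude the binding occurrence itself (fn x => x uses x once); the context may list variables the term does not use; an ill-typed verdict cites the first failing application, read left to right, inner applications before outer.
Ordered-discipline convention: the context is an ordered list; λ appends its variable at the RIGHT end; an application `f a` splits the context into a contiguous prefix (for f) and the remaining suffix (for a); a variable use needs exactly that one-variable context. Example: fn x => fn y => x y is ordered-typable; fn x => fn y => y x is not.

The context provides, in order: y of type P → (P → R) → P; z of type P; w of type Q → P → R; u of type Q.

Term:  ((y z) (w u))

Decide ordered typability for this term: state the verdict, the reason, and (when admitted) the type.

yes — y, z, w, u: once each, no exchange needed; term : P
counts: y=1, z=1, w=1, u=1
uses in reading order: y, z, w, u
typing: well-typed at P
summary: ordered ✓ | linear ✓ | affine ✓ | relevant ✓ | unrestricted ✓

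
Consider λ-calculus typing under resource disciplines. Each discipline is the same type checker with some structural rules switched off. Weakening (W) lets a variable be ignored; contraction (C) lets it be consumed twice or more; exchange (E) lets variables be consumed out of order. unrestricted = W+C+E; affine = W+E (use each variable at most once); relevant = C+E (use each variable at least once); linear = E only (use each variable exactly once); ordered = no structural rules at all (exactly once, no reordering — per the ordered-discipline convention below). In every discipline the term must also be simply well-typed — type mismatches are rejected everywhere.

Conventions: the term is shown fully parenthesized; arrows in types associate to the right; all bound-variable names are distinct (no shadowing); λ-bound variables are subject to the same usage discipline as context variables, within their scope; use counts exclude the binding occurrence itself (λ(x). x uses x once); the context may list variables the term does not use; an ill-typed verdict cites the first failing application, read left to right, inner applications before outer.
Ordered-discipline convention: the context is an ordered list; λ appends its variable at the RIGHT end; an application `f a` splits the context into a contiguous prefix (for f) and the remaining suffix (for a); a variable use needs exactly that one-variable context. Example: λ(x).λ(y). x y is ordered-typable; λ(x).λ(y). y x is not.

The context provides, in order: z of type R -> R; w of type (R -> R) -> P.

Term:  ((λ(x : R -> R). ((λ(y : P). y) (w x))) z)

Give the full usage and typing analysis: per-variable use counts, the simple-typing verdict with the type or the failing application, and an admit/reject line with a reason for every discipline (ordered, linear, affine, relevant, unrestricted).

variable uses: z: 1×, w: 1×, x [bound]: 1×, y [bound]: 1×
use order (left to right): y, w, x, z
typing: the term checks, with type P
ordered: ✗, needs exchange: uses follow y, w, x, z
linear: ✓, exactly-once usage across z, w, x, y
affine: ✓, none of z, w, x, y used more than once
relevant: ✓, none of z, w, x, y goes unused
unrestricted: ✓, type-checks (P) and nothing is barred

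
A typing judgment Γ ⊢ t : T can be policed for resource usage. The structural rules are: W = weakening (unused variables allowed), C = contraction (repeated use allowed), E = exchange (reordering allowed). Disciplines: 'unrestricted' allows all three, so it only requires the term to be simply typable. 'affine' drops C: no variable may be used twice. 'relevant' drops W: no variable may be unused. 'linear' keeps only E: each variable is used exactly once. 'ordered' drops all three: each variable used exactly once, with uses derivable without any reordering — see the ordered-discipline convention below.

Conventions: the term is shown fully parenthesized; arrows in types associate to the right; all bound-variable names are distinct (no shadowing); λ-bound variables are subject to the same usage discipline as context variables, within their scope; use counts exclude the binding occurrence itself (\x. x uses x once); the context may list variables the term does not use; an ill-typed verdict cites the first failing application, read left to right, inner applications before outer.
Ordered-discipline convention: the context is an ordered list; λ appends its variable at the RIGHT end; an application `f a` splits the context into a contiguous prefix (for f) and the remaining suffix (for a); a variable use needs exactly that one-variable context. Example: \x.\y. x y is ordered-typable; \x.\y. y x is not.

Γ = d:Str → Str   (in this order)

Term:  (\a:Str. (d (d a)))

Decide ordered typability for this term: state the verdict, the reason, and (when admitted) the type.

no — repeated use of d ×2
usage: d: 2; a [bound]: 1
left-to-right use order: d, d, a
typing: well-typed — term : Str → Str
all disciplines: ordered ✗, linear ✗, affine ✗, relevant ✓, unrestricted ✓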